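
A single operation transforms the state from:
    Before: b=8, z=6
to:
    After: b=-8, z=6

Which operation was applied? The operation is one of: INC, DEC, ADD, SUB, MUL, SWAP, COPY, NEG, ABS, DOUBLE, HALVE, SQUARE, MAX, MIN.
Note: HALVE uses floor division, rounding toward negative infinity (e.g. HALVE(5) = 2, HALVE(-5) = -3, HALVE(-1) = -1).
NEG(b)

Analyzing the change:
Before: b=8, z=6
After: b=-8, z=6
Variable b changed from 8 to -8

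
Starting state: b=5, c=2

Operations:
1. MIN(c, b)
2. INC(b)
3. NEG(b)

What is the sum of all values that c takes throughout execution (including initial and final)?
8

Values of c at each step:
Initial: c = 2
After step 1: c = 2
After step 2: c = 2
After step 3: c = 2
Sum = 2 + 2 + 2 + 2 = 8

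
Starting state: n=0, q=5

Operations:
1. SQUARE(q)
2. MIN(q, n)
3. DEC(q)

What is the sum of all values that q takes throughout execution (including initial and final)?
29

Values of q at each step:
Initial: q = 5
After step 1: q = 25
After step 2: q = 0
After step 3: q = -1
Sum = 5 + 25 + 0 + -1 = 29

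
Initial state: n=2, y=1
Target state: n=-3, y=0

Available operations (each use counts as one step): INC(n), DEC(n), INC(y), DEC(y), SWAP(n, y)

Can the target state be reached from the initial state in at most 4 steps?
No

The target state cannot be reached within 4 steps.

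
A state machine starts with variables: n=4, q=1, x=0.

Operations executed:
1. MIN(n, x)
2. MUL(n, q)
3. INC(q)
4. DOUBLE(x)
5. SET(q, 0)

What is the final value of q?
q = 0

Tracing execution:
Step 1: MIN(n, x) → q = 1
Step 2: MUL(n, q) → q = 1
Step 3: INC(q) → q = 2
Step 4: DOUBLE(x) → q = 2
Step 5: SET(q, 0) → q = 0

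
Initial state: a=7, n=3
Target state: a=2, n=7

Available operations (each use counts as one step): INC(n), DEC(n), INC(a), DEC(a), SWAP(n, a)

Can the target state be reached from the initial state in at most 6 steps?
Yes

Path (2 steps): DEC(n) → SWAP(n, a)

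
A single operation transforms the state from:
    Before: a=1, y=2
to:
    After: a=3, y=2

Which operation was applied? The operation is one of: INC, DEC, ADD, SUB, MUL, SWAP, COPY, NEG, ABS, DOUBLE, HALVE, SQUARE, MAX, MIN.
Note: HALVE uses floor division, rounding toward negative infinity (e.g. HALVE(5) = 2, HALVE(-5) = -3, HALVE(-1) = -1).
ADD(a, y)

Analyzing the change:
Before: a=1, y=2
After: a=3, y=2
Variable a changed from 1 to 3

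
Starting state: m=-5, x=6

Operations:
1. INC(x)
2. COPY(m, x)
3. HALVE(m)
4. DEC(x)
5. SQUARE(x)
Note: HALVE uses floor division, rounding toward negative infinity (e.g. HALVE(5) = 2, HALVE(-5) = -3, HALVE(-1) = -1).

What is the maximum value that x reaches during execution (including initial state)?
36

Values of x at each step:
Initial: x = 6
After step 1: x = 7
After step 2: x = 7
After step 3: x = 7
After step 4: x = 6
After step 5: x = 36 ← maximum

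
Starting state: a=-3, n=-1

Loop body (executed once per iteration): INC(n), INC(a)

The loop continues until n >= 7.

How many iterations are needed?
8

Tracing iterations:
Initial: a=-3, n=-1
After iteration 1: a=-2, n=0
After iteration 2: a=-1, n=1
After iteration 3: a=0, n=2
After iteration 4: a=1, n=3
After iteration 5: a=2, n=4
After iteration 6: a=3, n=5
After iteration 7: a=4, n=6
After iteration 8: a=5, n=7
n >= 7 now holds, so the loop exits after 8 iterations.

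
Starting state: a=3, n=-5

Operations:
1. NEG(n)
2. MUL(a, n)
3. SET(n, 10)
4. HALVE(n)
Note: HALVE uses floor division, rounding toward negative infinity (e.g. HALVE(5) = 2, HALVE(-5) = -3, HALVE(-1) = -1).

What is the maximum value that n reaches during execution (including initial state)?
10

Values of n at each step:
Initial: n = -5
After step 1: n = 5
After step 2: n = 5
After step 3: n = 10 ← maximum
After step 4: n = 5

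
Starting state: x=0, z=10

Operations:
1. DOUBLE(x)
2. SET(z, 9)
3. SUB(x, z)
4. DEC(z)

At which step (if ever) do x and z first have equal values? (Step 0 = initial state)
Never

x and z never become equal during execution.

Comparing values at each step:
Initial: x=0, z=10
After step 1: x=0, z=10
After step 2: x=0, z=9
After step 3: x=-9, z=9
After step 4: x=-9, z=8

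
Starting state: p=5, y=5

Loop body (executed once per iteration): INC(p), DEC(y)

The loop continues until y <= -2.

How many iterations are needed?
7

Tracing iterations:
Initial: p=5, y=5
After iteration 1: p=6, y=4
After iteration 2: p=7, y=3
After iteration 3: p=8, y=2
After iteration 4: p=9, y=1
After iteration 5: p=10, y=0
After iteration 6: p=11, y=-1
After iteration 7: p=12, y=-2
y <= -2 now holds, so the loop exits after 7 iterations.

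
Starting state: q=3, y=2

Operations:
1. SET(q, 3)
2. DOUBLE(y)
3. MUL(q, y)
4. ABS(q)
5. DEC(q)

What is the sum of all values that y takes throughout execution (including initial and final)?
20

Values of y at each step:
Initial: y = 2
After step 1: y = 2
After step 2: y = 4
After step 3: y = 4
After step 4: y = 4
After step 5: y = 4
Sum = 2 + 2 + 4 + 4 + 4 + 4 = 20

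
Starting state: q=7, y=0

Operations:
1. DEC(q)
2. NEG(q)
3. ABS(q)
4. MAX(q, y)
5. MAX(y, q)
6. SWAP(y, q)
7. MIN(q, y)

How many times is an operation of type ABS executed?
1

Counting ABS operations:
Step 3: ABS(q) ← ABS
Total: 1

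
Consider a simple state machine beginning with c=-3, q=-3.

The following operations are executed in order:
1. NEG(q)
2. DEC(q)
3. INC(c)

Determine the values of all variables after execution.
{c: -2, q: 2}

Step-by-step execution:
Initial: c=-3, q=-3
After step 1 (NEG(q)): c=-3, q=3
After step 2 (DEC(q)): c=-3, q=2
After step 3 (INC(c)): c=-2, q=2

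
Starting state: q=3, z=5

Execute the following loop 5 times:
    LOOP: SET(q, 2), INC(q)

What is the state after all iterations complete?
q=3, z=5

Iteration trace:
Start: q=3, z=5
After iteration 1: q=3, z=5
After iteration 2: q=3, z=5
After iteration 3: q=3, z=5
After iteration 4: q=3, z=5
After iteration 5: q=3, z=5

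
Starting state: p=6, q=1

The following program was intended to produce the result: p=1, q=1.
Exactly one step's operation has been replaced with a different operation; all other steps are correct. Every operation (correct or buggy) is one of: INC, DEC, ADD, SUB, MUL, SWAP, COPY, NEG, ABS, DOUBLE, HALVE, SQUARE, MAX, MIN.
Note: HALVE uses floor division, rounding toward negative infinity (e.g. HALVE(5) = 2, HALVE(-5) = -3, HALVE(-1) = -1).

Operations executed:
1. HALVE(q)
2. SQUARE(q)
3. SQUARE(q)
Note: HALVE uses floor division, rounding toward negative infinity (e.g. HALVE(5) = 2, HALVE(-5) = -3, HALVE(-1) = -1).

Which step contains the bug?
Step 1

Trace with buggy code:
Initial: p=6, q=1
After step 1: p=6, q=0
After step 2: p=6, q=0
After step 3: p=6, q=0
Actual final p=6, q=0 ≠ expected p=1, q=1.
Step 1 is the only position where a single-operation replacement can produce the expected result.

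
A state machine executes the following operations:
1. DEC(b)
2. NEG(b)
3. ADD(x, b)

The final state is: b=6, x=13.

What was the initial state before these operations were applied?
b=-5, x=7

Working backwards:
Final state: b=6, x=13
Before step 3 (ADD(x, b)): b=6, x=7
Before step 2 (NEG(b)): b=-6, x=7
Before step 1 (DEC(b)): b=-5, x=7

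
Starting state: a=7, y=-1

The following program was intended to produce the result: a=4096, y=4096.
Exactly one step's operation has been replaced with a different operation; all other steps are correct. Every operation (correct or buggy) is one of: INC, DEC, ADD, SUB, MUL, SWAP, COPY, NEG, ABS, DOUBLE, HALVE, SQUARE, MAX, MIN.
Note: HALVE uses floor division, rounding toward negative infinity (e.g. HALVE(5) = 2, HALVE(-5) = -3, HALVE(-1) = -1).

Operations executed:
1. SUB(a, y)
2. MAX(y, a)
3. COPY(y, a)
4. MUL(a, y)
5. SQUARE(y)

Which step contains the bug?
Step 2

Trace with buggy code:
Initial: a=7, y=-1
After step 1: a=8, y=-1
After step 2: a=8, y=8
After step 3: a=8, y=8
After step 4: a=64, y=8
After step 5: a=64, y=64
Actual final a=64, y=64 ≠ expected a=4096, y=4096.
Step 2 is the only position where a single-operation replacement can produce the expected result.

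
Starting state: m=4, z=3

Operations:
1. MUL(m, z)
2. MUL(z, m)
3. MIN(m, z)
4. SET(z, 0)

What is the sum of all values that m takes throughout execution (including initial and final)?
52

Values of m at each step:
Initial: m = 4
After step 1: m = 12
After step 2: m = 12
After step 3: m = 12
After step 4: m = 12
Sum = 4 + 12 + 12 + 12 + 12 = 52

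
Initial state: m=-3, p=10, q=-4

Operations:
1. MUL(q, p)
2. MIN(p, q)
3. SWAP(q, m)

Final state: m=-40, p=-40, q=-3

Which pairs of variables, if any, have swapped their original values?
None

Comparing initial and final values:
q: -4 → -3
p: 10 → -40
m: -3 → -40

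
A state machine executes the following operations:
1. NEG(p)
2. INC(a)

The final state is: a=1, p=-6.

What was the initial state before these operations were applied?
a=0, p=6

Working backwards:
Final state: a=1, p=-6
Before step 2 (INC(a)): a=0, p=-6
Before step 1 (NEG(p)): a=0, p=6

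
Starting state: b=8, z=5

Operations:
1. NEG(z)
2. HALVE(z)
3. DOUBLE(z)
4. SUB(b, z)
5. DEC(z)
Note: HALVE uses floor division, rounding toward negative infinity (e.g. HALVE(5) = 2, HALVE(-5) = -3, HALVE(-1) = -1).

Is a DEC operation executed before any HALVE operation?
No

First DEC: step 5
First HALVE: step 2
Since 5 > 2, HALVE comes first.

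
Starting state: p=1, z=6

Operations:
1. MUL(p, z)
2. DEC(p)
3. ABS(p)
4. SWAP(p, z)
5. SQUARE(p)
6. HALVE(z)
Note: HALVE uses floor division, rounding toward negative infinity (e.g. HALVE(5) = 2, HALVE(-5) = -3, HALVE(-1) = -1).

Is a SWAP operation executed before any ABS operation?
No

First SWAP: step 4
First ABS: step 3
Since 4 > 3, ABS comes first.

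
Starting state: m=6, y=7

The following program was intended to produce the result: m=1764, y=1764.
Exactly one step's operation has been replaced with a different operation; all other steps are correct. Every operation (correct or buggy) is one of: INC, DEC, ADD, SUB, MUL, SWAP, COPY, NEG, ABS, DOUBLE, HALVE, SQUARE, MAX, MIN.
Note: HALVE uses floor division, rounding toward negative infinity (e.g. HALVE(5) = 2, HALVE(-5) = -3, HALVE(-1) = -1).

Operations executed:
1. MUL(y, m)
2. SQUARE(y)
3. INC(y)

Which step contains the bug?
Step 3

Trace with buggy code:
Initial: m=6, y=7
After step 1: m=6, y=42
After step 2: m=6, y=1764
After step 3: m=6, y=1765
Actual final m=6, y=1765 ≠ expected m=1764, y=1764.
Step 3 is the only position where a single-operation replacement can produce the expected result.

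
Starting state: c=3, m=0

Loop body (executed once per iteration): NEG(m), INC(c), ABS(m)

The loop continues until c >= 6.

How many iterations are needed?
3

Tracing iterations:
Initial: c=3, m=0
After iteration 1: c=4, m=0
After iteration 2: c=5, m=0
After iteration 3: c=6, m=0
c >= 6 now holds, so the loop exits after 3 iterations.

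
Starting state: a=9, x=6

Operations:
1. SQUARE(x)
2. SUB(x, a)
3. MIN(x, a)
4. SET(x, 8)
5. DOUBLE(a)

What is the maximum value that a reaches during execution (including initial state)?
18

Values of a at each step:
Initial: a = 9
After step 1: a = 9
After step 2: a = 9
After step 3: a = 9
After step 4: a = 9
After step 5: a = 18 ← maximum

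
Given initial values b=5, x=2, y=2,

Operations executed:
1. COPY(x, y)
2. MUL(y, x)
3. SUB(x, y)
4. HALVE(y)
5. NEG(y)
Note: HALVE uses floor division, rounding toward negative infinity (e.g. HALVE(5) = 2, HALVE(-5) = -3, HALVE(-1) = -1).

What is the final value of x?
x = -2

Tracing execution:
Step 1: COPY(x, y) → x = 2
Step 2: MUL(y, x) → x = 2
Step 3: SUB(x, y) → x = -2
Step 4: HALVE(y) → x = -2
Step 5: NEG(y) → x = -2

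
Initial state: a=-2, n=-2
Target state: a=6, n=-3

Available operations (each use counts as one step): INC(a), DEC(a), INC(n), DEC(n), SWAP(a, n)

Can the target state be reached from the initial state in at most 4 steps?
No

The target state cannot be reached within 4 steps.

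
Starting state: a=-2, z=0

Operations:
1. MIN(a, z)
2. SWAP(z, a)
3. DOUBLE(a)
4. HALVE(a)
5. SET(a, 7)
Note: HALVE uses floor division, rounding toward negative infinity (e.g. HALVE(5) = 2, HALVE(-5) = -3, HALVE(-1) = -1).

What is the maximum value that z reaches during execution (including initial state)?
0

Values of z at each step:
Initial: z = 0 ← maximum
After step 1: z = 0
After step 2: z = -2
After step 3: z = -2
After step 4: z = -2
After step 5: z = -2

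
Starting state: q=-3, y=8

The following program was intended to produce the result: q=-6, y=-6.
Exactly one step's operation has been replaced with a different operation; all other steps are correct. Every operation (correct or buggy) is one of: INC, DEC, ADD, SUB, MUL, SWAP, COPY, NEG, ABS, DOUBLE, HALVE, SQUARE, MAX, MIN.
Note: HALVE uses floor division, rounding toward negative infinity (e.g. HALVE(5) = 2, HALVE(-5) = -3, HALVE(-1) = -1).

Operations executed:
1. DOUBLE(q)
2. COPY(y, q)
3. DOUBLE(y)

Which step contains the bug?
Step 3

Trace with buggy code:
Initial: q=-3, y=8
After step 1: q=-6, y=8
After step 2: q=-6, y=-6
After step 3: q=-6, y=-12
Actual final q=-6, y=-12 ≠ expected q=-6, y=-6.
Step 3 is the only position where a single-operation replacement can produce the expected result.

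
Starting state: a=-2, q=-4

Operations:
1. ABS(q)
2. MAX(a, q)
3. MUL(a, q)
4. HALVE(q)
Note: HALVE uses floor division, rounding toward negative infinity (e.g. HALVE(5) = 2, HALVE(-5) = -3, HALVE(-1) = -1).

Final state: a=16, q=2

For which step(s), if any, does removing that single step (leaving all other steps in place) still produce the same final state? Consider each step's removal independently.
None - removing any single step changes the final result

Testing removal of each single step:
Without step 1: final = a=8, q=-2 (different)
Without step 2: final = a=-8, q=2 (different)
Without step 3: final = a=4, q=2 (different)
Without step 4: final = a=16, q=4 (different)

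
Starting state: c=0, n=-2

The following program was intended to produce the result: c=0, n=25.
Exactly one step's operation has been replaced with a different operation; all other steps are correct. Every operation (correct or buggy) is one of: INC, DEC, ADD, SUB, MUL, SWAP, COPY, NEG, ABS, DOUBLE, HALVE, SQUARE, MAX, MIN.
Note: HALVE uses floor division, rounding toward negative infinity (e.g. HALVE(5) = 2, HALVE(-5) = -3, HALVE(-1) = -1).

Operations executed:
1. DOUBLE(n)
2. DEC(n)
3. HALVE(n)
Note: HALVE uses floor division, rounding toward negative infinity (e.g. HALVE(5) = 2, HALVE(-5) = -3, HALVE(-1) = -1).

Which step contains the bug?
Step 3

Trace with buggy code:
Initial: c=0, n=-2
After step 1: c=0, n=-4
After step 2: c=0, n=-5
After step 3: c=0, n=-3
Actual final c=0, n=-3 ≠ expected c=0, n=25.
Step 3 is the only position where a single-operation replacement can produce the expected result.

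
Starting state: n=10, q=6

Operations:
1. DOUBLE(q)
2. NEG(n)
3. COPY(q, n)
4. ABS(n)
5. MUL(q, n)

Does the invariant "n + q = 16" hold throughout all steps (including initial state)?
No, violated after step 1

The invariant is violated after step 1.

State at each step:
Initial: n=10, q=6
After step 1: n=10, q=12
After step 2: n=-10, q=12
After step 3: n=-10, q=-10
After step 4: n=10, q=-10
After step 5: n=10, q=-100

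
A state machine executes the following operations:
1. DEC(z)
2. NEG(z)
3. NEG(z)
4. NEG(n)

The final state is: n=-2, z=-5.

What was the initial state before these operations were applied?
n=2, z=-4

Working backwards:
Final state: n=-2, z=-5
Before step 4 (NEG(n)): n=2, z=-5
Before step 3 (NEG(z)): n=2, z=5
Before step 2 (NEG(z)): n=2, z=-5
Before step 1 (DEC(z)): n=2, z=-4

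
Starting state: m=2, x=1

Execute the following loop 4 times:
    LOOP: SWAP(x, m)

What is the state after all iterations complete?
m=2, x=1

Iteration trace:
Start: m=2, x=1
After iteration 1: m=1, x=2
After iteration 2: m=2, x=1
After iteration 3: m=1, x=2
After iteration 4: m=2, x=1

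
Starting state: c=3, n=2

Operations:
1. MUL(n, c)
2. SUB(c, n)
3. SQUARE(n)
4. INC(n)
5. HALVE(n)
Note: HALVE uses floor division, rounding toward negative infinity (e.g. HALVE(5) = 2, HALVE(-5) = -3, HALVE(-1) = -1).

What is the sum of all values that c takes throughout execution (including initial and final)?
-6

Values of c at each step:
Initial: c = 3
After step 1: c = 3
After step 2: c = -3
After step 3: c = -3
After step 4: c = -3
After step 5: c = -3
Sum = 3 + 3 + -3 + -3 + -3 + -3 = -6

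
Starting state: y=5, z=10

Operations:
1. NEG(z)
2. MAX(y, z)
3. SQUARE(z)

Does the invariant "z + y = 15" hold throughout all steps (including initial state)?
No, violated after step 1

The invariant is violated after step 1.

State at each step:
Initial: y=5, z=10
After step 1: y=5, z=-10
After step 2: y=5, z=-10
After step 3: y=5, z=100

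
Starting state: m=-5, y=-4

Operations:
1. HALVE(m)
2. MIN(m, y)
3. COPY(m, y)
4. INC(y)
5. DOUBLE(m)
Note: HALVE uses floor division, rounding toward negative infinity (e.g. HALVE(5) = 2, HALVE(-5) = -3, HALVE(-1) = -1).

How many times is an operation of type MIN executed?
1

Counting MIN operations:
Step 2: MIN(m, y) ← MIN
Total: 1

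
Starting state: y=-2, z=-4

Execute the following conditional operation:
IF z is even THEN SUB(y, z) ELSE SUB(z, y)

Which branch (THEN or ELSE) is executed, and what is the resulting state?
Branch: THEN, Final state: y=2, z=-4

Evaluating condition: z is even
Condition is True, so THEN branch executes
After SUB(y, z): y=2, z=-4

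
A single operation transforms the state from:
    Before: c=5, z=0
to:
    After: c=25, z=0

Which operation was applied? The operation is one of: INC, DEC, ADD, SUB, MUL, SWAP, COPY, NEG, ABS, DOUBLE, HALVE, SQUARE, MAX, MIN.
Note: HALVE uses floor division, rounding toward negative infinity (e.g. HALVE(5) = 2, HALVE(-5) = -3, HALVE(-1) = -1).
SQUARE(c)

Analyzing the change:
Before: c=5, z=0
After: c=25, z=0
Variable c changed from 5 to 25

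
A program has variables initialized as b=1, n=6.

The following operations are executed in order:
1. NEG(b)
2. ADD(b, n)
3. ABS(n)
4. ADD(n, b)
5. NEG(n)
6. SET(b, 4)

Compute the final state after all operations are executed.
{b: 4, n: -11}

Step-by-step execution:
Initial: b=1, n=6
After step 1 (NEG(b)): b=-1, n=6
After step 2 (ADD(b, n)): b=5, n=6
After step 3 (ABS(n)): b=5, n=6
After step 4 (ADD(n, b)): b=5, n=11
After step 5 (NEG(n)): b=5, n=-11
After step 6 (SET(b, 4)): b=4, n=-11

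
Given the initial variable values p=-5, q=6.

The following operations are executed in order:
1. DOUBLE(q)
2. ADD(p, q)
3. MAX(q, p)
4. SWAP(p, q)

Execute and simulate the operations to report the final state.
{p: 12, q: 7}

Step-by-step execution:
Initial: p=-5, q=6
After step 1 (DOUBLE(q)): p=-5, q=12
After step 2 (ADD(p, q)): p=7, q=12
After step 3 (MAX(q, p)): p=7, q=12
After step 4 (SWAP(p, q)): p=12, q=7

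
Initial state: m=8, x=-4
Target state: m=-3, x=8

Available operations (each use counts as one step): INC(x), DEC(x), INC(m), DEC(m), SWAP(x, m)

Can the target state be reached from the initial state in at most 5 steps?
Yes

Path (2 steps): INC(x) → SWAP(x, m)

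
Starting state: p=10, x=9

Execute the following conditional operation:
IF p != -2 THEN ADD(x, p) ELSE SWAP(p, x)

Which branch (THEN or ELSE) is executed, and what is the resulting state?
Branch: THEN, Final state: p=10, x=19

Evaluating condition: p != -2
p = 10
Condition is True, so THEN branch executes
After ADD(x, p): p=10, x=19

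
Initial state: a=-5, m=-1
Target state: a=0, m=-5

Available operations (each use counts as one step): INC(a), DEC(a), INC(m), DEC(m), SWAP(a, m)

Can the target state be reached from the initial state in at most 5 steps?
Yes

Path (2 steps): INC(m) → SWAP(a, m)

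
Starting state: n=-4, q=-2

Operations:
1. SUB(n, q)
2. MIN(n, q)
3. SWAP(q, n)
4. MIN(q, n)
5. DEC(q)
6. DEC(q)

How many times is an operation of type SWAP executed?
1

Counting SWAP operations:
Step 3: SWAP(q, n) ← SWAP
Total: 1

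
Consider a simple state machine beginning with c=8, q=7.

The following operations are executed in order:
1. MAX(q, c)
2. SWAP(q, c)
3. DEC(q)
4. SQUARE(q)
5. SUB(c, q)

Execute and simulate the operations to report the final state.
{c: -41, q: 49}

Step-by-step execution:
Initial: c=8, q=7
After step 1 (MAX(q, c)): c=8, q=8
After step 2 (SWAP(q, c)): c=8, q=8
After step 3 (DEC(q)): c=8, q=7
After step 4 (SQUARE(q)): c=8, q=49
After step 5 (SUB(c, q)): c=-41, q=49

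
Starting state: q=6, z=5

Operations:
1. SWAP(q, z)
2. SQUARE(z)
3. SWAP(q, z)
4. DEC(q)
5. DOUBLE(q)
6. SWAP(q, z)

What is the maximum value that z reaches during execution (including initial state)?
70

Values of z at each step:
Initial: z = 5
After step 1: z = 6
After step 2: z = 36
After step 3: z = 5
After step 4: z = 5
After step 5: z = 5
After step 6: z = 70 ← maximum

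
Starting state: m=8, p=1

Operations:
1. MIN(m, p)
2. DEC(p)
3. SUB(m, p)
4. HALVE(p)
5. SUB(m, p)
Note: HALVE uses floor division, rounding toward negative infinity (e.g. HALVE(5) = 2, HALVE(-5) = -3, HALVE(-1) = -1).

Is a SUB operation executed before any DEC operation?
No

First SUB: step 3
First DEC: step 2
Since 3 > 2, DEC comes first.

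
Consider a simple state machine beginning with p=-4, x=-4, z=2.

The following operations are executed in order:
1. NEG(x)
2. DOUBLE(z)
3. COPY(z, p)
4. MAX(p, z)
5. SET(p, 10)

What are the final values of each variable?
{p: 10, x: 4, z: -4}

Step-by-step execution:
Initial: p=-4, x=-4, z=2
After step 1 (NEG(x)): p=-4, x=4, z=2
After step 2 (DOUBLE(z)): p=-4, x=4, z=4
After step 3 (COPY(z, p)): p=-4, x=4, z=-4
After step 4 (MAX(p, z)): p=-4, x=4, z=-4
After step 5 (SET(p, 10)): p=10, x=4, z=-4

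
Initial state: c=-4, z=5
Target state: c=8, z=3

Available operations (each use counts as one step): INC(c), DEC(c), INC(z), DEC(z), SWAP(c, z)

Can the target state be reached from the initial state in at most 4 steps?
No

The target state cannot be reached within 4 steps.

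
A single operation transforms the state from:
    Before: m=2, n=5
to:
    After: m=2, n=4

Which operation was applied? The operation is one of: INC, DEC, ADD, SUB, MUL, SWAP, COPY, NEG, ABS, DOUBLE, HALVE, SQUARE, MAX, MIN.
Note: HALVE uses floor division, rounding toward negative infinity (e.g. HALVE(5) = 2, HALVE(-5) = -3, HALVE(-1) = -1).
DEC(n)

Analyzing the change:
Before: m=2, n=5
After: m=2, n=4
Variable n changed from 5 to 4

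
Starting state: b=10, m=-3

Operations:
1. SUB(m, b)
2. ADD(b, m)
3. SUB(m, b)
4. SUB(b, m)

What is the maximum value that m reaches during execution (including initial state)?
-3

Values of m at each step:
Initial: m = -3 ← maximum
After step 1: m = -13
After step 2: m = -13
After step 3: m = -10
After step 4: m = -10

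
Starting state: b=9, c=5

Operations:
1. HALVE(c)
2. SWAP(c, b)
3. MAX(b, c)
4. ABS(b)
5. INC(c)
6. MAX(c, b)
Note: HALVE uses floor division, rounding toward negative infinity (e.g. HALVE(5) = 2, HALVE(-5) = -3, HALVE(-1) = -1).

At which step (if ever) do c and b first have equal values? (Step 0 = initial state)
Step 3

c and b first become equal after step 3.

Comparing values at each step:
Initial: c=5, b=9
After step 1: c=2, b=9
After step 2: c=9, b=2
After step 3: c=9, b=9 ← equal!
After step 4: c=9, b=9 ← equal!
After step 5: c=10, b=9
After step 6: c=10, b=9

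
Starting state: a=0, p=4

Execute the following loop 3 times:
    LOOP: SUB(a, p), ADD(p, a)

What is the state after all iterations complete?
a=0, p=-4

Iteration trace:
Start: a=0, p=4
After iteration 1: a=-4, p=0
After iteration 2: a=-4, p=-4
After iteration 3: a=0, p=-4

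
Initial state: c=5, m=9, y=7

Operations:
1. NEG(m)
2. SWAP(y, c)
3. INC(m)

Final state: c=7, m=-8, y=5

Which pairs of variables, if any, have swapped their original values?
(c, y)

Comparing initial and final values:
m: 9 → -8
c: 5 → 7
y: 7 → 5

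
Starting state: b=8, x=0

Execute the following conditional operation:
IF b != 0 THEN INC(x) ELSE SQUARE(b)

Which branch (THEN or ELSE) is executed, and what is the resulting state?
Branch: THEN, Final state: b=8, x=1

Evaluating condition: b != 0
b = 8
Condition is True, so THEN branch executes
After INC(x): b=8, x=1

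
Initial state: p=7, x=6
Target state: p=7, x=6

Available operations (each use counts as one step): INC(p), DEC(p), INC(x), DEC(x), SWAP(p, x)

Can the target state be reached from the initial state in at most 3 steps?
Yes

Path (0 steps): 0 steps (already at target)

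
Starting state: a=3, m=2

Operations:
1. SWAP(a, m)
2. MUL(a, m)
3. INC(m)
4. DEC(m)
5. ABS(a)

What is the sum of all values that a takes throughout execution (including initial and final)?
29

Values of a at each step:
Initial: a = 3
After step 1: a = 2
After step 2: a = 6
After step 3: a = 6
After step 4: a = 6
After step 5: a = 6
Sum = 3 + 2 + 6 + 6 + 6 + 6 = 29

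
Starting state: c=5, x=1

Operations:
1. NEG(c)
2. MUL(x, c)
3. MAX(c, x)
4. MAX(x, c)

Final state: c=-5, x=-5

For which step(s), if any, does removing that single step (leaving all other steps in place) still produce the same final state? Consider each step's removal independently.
Step(s) 3, 4

Testing removal of each single step:
Without step 1: final = c=5, x=5 (different)
Without step 2: final = c=1, x=1 (different)
Without step 3: final = c=-5, x=-5 (same)
Without step 4: final = c=-5, x=-5 (same)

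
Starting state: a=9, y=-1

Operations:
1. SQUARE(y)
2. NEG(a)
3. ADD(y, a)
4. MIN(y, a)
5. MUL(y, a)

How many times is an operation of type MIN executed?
1

Counting MIN operations:
Step 4: MIN(y, a) ← MIN
Total: 1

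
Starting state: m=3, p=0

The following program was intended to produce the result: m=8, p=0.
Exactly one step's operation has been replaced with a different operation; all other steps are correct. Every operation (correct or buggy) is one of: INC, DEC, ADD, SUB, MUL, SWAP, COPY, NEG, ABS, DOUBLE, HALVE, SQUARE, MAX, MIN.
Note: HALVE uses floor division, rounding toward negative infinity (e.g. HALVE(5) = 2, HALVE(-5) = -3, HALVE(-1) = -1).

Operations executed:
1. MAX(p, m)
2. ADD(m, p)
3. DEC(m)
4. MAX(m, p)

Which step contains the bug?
Step 1

Trace with buggy code:
Initial: m=3, p=0
After step 1: m=3, p=3
After step 2: m=6, p=3
After step 3: m=5, p=3
After step 4: m=5, p=3
Actual final m=5, p=3 ≠ expected m=8, p=0.
Step 1 is the only position where a single-operation replacement can produce the expected result.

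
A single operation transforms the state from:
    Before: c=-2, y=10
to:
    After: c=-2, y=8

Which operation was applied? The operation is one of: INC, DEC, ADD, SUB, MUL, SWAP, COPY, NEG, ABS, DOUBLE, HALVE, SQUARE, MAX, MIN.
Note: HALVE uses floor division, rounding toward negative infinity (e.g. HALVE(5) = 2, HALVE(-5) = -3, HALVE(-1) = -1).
ADD(y, c)

Analyzing the change:
Before: c=-2, y=10
After: c=-2, y=8
Variable y changed from 10 to 8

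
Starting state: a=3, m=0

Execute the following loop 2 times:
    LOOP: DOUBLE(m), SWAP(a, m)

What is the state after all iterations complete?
a=6, m=0

Iteration trace:
Start: a=3, m=0
After iteration 1: a=0, m=3
After iteration 2: a=6, m=0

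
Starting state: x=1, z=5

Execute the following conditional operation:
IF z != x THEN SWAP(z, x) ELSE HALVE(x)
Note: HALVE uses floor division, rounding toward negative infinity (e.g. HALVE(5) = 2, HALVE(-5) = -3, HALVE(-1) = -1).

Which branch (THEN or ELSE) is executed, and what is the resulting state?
Branch: THEN, Final state: x=5, z=1

Evaluating condition: z != x
z = 5, x = 1
Condition is True, so THEN branch executes
After SWAP(z, x): x=5, z=1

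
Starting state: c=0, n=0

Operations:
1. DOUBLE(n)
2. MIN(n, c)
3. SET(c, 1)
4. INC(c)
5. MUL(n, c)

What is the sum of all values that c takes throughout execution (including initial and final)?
5

Values of c at each step:
Initial: c = 0
After step 1: c = 0
After step 2: c = 0
After step 3: c = 1
After step 4: c = 2
After step 5: c = 2
Sum = 0 + 0 + 0 + 1 + 2 + 2 = 5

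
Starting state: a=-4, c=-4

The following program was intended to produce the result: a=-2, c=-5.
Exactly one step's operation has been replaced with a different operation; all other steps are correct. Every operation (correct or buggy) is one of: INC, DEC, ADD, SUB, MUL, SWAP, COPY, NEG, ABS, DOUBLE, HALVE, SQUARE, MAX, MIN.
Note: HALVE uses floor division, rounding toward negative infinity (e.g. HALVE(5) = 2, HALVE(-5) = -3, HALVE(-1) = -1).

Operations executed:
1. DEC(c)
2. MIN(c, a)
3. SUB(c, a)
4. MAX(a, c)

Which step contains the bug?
Step 3

Trace with buggy code:
Initial: a=-4, c=-4
After step 1: a=-4, c=-5
After step 2: a=-4, c=-5
After step 3: a=-4, c=-1
After step 4: a=-1, c=-1
Actual final a=-1, c=-1 ≠ expected a=-2, c=-5.
Step 3 is the only position where a single-operation replacement can produce the expected result.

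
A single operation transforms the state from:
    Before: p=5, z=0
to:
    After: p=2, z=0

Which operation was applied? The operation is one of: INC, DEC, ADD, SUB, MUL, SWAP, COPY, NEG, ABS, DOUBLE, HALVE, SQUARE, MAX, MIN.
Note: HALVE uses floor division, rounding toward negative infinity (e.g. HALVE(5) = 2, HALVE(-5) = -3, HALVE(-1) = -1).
HALVE(p)

Analyzing the change:
Before: p=5, z=0
After: p=2, z=0
Variable p changed from 5 to 2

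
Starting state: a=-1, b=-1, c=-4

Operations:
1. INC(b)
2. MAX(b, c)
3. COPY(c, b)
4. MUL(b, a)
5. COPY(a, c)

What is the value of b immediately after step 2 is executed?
b = 0

Tracing b through execution:
Initial: b = -1
After step 1 (INC(b)): b = 0
After step 2 (MAX(b, c)): b = 0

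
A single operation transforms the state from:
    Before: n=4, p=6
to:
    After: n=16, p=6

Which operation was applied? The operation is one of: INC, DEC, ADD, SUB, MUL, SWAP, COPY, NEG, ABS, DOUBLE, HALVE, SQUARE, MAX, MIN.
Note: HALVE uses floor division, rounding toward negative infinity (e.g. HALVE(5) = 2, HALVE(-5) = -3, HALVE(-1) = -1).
SQUARE(n)

Analyzing the change:
Before: n=4, p=6
After: n=16, p=6
Variable n changed from 4 to 16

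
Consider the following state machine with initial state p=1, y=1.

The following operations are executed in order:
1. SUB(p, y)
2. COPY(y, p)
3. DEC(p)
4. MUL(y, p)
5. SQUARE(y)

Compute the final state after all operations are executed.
{p: -1, y: 0}

Step-by-step execution:
Initial: p=1, y=1
After step 1 (SUB(p, y)): p=0, y=1
After step 2 (COPY(y, p)): p=0, y=0
After step 3 (DEC(p)): p=-1, y=0
After step 4 (MUL(y, p)): p=-1, y=0
After step 5 (SQUARE(y)): p=-1, y=0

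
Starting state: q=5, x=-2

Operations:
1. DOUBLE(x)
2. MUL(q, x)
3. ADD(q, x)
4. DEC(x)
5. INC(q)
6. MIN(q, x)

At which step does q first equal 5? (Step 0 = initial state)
Step 0

Tracing q:
Initial: q = 5 ← first occurrence
After step 1: q = 5
After step 2: q = -20
After step 3: q = -24
After step 4: q = -24
After step 5: q = -23
After step 6: q = -23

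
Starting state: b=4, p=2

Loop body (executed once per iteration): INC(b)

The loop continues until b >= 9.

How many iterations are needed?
5

Tracing iterations:
Initial: b=4, p=2
After iteration 1: b=5, p=2
After iteration 2: b=6, p=2
After iteration 3: b=7, p=2
After iteration 4: b=8, p=2
After iteration 5: b=9, p=2
b >= 9 now holds, so the loop exits after 5 iterations.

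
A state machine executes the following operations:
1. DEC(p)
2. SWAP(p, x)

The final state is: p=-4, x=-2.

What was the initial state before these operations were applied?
p=-1, x=-4

Working backwards:
Final state: p=-4, x=-2
Before step 2 (SWAP(p, x)): p=-2, x=-4
Before step 1 (DEC(p)): p=-1, x=-4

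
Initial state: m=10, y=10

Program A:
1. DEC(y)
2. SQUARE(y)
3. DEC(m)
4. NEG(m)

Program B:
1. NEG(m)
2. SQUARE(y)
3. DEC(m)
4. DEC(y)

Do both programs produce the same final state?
No

Program A final state: m=-9, y=81
Program B final state: m=-11, y=99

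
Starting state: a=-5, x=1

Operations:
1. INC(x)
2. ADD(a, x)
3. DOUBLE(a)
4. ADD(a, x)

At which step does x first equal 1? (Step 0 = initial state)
Step 0

Tracing x:
Initial: x = 1 ← first occurrence
After step 1: x = 2
After step 2: x = 2
After step 3: x = 2
After step 4: x = 2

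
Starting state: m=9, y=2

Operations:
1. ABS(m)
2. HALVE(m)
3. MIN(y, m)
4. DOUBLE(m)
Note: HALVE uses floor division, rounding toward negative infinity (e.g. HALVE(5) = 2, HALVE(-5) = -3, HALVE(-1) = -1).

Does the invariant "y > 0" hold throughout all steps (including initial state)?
Yes

The invariant holds at every step.

State at each step:
Initial: m=9, y=2
After step 1: m=9, y=2
After step 2: m=4, y=2
After step 3: m=4, y=2
After step 4: m=8, y=2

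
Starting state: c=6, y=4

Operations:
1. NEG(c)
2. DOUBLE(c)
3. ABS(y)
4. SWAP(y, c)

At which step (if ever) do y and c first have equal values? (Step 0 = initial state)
Never

y and c never become equal during execution.

Comparing values at each step:
Initial: y=4, c=6
After step 1: y=4, c=-6
After step 2: y=4, c=-12
After step 3: y=4, c=-12
After step 4: y=-12, c=4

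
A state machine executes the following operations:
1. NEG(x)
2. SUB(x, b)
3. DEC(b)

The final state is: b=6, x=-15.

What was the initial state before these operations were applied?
b=7, x=8

Working backwards:
Final state: b=6, x=-15
Before step 3 (DEC(b)): b=7, x=-15
Before step 2 (SUB(x, b)): b=7, x=-8
Before step 1 (NEG(x)): b=7, x=8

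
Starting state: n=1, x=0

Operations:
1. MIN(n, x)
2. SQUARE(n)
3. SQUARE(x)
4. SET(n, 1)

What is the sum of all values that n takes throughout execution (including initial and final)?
2

Values of n at each step:
Initial: n = 1
After step 1: n = 0
After step 2: n = 0
After step 3: n = 0
After step 4: n = 1
Sum = 1 + 0 + 0 + 0 + 1 = 2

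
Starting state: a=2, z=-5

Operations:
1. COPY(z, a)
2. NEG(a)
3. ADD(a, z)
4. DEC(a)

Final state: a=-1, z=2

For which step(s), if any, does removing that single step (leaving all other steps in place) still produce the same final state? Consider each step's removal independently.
None - removing any single step changes the final result

Testing removal of each single step:
Without step 1: final = a=-8, z=-5 (different)
Without step 2: final = a=3, z=2 (different)
Without step 3: final = a=-3, z=2 (different)
Without step 4: final = a=0, z=2 (different)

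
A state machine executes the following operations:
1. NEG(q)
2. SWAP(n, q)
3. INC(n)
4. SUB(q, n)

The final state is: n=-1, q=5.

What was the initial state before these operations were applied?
n=4, q=2

Working backwards:
Final state: n=-1, q=5
Before step 4 (SUB(q, n)): n=-1, q=4
Before step 3 (INC(n)): n=-2, q=4
Before step 2 (SWAP(n, q)): n=4, q=-2
Before step 1 (NEG(q)): n=4, q=2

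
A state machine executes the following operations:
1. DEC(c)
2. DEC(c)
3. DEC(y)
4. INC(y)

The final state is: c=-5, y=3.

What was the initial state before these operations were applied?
c=-3, y=3

Working backwards:
Final state: c=-5, y=3
Before step 4 (INC(y)): c=-5, y=2
Before step 3 (DEC(y)): c=-5, y=3
Before step 2 (DEC(c)): c=-4, y=3
Before step 1 (DEC(c)): c=-3, y=3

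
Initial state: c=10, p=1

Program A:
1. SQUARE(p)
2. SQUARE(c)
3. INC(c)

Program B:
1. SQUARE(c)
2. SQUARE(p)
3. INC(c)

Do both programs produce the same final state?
Yes

Program A final state: c=101, p=1
Program B final state: c=101, p=1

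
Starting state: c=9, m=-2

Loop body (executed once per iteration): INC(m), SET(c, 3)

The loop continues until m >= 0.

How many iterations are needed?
2

Tracing iterations:
Initial: c=9, m=-2
After iteration 1: c=3, m=-1
After iteration 2: c=3, m=0
m >= 0 now holds, so the loop exits after 2 iterations.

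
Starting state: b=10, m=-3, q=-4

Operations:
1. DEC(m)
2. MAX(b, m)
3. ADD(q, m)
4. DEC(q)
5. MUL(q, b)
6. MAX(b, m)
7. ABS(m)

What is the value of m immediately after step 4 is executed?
m = -4

Tracing m through execution:
Initial: m = -3
After step 1 (DEC(m)): m = -4
After step 2 (MAX(b, m)): m = -4
After step 3 (ADD(q, m)): m = -4
After step 4 (DEC(q)): m = -4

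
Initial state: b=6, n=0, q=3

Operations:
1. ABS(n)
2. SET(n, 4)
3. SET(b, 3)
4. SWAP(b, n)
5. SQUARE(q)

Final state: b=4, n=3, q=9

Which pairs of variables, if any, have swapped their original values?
None

Comparing initial and final values:
n: 0 → 3
b: 6 → 4
q: 3 → 9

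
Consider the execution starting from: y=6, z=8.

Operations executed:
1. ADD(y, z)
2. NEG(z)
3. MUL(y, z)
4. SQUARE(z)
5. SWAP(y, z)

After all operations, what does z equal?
z = -112

Tracing execution:
Step 1: ADD(y, z) → z = 8
Step 2: NEG(z) → z = -8
Step 3: MUL(y, z) → z = -8
Step 4: SQUARE(z) → z = 64
Step 5: SWAP(y, z) → z = -112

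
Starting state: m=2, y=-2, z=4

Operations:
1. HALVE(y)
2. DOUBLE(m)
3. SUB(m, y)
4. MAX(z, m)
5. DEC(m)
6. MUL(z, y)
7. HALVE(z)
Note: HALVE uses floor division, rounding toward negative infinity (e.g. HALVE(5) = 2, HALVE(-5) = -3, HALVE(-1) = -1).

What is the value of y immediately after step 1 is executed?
y = -1

Tracing y through execution:
Initial: y = -2
After step 1 (HALVE(y)): y = -1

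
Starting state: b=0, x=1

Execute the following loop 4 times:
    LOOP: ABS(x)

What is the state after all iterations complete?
b=0, x=1

Iteration trace:
Start: b=0, x=1
After iteration 1: b=0, x=1
After iteration 2: b=0, x=1
After iteration 3: b=0, x=1
After iteration 4: b=0, x=1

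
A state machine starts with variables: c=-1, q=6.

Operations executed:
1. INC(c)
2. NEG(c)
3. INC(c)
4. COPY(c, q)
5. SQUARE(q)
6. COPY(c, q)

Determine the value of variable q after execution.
q = 36

Tracing execution:
Step 1: INC(c) → q = 6
Step 2: NEG(c) → q = 6
Step 3: INC(c) → q = 6
Step 4: COPY(c, q) → q = 6
Step 5: SQUARE(q) → q = 36
Step 6: COPY(c, q) → q = 36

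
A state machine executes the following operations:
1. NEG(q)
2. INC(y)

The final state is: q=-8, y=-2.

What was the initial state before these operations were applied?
q=8, y=-3

Working backwards:
Final state: q=-8, y=-2
Before step 2 (INC(y)): q=-8, y=-3
Before step 1 (NEG(q)): q=8, y=-3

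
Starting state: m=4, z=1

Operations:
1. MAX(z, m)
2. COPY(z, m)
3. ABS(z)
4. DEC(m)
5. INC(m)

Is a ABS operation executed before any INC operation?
Yes

First ABS: step 3
First INC: step 5
Since 3 < 5, ABS comes first.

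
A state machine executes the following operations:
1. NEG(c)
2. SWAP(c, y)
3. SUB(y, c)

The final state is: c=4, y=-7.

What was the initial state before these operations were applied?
c=3, y=4

Working backwards:
Final state: c=4, y=-7
Before step 3 (SUB(y, c)): c=4, y=-3
Before step 2 (SWAP(c, y)): c=-3, y=4
Before step 1 (NEG(c)): c=3, y=4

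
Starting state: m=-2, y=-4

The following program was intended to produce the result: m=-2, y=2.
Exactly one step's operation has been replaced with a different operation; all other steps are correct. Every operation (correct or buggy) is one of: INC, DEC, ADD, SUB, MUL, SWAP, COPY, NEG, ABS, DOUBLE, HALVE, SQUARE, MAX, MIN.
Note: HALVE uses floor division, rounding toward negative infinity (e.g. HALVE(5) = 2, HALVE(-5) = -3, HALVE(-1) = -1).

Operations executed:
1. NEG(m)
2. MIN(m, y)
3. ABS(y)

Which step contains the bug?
Step 1

Trace with buggy code:
Initial: m=-2, y=-4
After step 1: m=2, y=-4
After step 2: m=-4, y=-4
After step 3: m=-4, y=4
Actual final m=-4, y=4 ≠ expected m=-2, y=2.
Step 1 is the only position where a single-operation replacement can produce the expected result.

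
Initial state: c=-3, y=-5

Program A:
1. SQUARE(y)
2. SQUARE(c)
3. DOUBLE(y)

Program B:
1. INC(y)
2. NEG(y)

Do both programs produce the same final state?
No

Program A final state: c=9, y=50
Program B final state: c=-3, y=4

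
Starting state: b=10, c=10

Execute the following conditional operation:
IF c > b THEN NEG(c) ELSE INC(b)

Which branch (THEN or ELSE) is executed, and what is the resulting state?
Branch: ELSE, Final state: b=11, c=10

Evaluating condition: c > b
c = 10, b = 10
Condition is False, so ELSE branch executes
After INC(b): b=11, c=10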